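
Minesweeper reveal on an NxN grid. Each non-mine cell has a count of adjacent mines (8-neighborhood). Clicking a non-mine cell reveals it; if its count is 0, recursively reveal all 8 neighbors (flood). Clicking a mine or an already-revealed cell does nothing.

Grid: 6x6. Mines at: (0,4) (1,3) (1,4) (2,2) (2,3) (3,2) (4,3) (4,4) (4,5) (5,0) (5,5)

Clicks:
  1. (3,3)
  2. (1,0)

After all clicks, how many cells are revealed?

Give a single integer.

Click 1 (3,3) count=5: revealed 1 new [(3,3)] -> total=1
Click 2 (1,0) count=0: revealed 12 new [(0,0) (0,1) (0,2) (1,0) (1,1) (1,2) (2,0) (2,1) (3,0) (3,1) (4,0) (4,1)] -> total=13

Answer: 13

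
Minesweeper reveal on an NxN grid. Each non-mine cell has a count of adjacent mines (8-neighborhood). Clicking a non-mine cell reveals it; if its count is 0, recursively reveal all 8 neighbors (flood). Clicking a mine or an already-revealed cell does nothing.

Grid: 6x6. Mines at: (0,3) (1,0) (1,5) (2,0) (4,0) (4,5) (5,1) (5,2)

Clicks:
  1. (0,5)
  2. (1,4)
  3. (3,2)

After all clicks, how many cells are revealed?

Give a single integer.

Click 1 (0,5) count=1: revealed 1 new [(0,5)] -> total=1
Click 2 (1,4) count=2: revealed 1 new [(1,4)] -> total=2
Click 3 (3,2) count=0: revealed 15 new [(1,1) (1,2) (1,3) (2,1) (2,2) (2,3) (2,4) (3,1) (3,2) (3,3) (3,4) (4,1) (4,2) (4,3) (4,4)] -> total=17

Answer: 17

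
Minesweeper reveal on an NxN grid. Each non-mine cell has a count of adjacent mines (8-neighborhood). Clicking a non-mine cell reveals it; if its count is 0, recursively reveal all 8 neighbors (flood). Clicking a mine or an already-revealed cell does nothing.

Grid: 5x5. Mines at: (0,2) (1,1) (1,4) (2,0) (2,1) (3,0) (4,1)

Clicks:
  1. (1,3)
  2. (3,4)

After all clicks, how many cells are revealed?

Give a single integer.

Click 1 (1,3) count=2: revealed 1 new [(1,3)] -> total=1
Click 2 (3,4) count=0: revealed 9 new [(2,2) (2,3) (2,4) (3,2) (3,3) (3,4) (4,2) (4,3) (4,4)] -> total=10

Answer: 10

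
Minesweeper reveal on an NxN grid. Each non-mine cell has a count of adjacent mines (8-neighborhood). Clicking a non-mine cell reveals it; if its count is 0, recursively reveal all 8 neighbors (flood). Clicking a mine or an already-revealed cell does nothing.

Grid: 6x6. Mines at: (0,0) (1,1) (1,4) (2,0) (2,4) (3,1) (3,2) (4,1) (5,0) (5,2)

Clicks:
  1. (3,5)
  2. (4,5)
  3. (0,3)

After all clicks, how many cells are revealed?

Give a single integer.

Answer: 10

Derivation:
Click 1 (3,5) count=1: revealed 1 new [(3,5)] -> total=1
Click 2 (4,5) count=0: revealed 8 new [(3,3) (3,4) (4,3) (4,4) (4,5) (5,3) (5,4) (5,5)] -> total=9
Click 3 (0,3) count=1: revealed 1 new [(0,3)] -> total=10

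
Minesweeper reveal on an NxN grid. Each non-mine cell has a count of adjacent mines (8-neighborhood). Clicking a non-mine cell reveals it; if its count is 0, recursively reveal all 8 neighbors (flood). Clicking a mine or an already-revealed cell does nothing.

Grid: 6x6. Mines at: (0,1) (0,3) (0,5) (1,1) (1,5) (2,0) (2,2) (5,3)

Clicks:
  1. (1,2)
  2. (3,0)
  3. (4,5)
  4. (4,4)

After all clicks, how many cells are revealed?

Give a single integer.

Answer: 13

Derivation:
Click 1 (1,2) count=4: revealed 1 new [(1,2)] -> total=1
Click 2 (3,0) count=1: revealed 1 new [(3,0)] -> total=2
Click 3 (4,5) count=0: revealed 11 new [(2,3) (2,4) (2,5) (3,3) (3,4) (3,5) (4,3) (4,4) (4,5) (5,4) (5,5)] -> total=13
Click 4 (4,4) count=1: revealed 0 new [(none)] -> total=13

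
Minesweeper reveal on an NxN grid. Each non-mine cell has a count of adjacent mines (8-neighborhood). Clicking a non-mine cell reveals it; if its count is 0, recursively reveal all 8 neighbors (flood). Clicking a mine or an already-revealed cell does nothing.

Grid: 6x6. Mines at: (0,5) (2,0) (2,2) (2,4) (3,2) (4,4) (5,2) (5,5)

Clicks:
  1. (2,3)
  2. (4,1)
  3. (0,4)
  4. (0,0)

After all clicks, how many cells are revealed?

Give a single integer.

Click 1 (2,3) count=3: revealed 1 new [(2,3)] -> total=1
Click 2 (4,1) count=2: revealed 1 new [(4,1)] -> total=2
Click 3 (0,4) count=1: revealed 1 new [(0,4)] -> total=3
Click 4 (0,0) count=0: revealed 9 new [(0,0) (0,1) (0,2) (0,3) (1,0) (1,1) (1,2) (1,3) (1,4)] -> total=12

Answer: 12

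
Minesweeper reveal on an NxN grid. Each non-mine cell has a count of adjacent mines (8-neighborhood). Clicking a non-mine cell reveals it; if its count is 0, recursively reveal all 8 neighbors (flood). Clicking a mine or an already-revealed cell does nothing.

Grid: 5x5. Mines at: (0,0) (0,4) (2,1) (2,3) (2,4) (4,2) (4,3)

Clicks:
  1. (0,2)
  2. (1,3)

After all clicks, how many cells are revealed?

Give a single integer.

Click 1 (0,2) count=0: revealed 6 new [(0,1) (0,2) (0,3) (1,1) (1,2) (1,3)] -> total=6
Click 2 (1,3) count=3: revealed 0 new [(none)] -> total=6

Answer: 6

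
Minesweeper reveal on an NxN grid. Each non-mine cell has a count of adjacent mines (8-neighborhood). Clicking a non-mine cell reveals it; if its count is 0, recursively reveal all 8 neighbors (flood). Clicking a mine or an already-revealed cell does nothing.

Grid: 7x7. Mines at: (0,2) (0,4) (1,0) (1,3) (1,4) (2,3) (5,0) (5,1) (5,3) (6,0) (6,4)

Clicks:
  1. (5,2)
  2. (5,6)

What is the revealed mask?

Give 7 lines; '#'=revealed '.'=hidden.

Answer: .....##
.....##
....###
....###
....###
..#.###
.....##

Derivation:
Click 1 (5,2) count=2: revealed 1 new [(5,2)] -> total=1
Click 2 (5,6) count=0: revealed 18 new [(0,5) (0,6) (1,5) (1,6) (2,4) (2,5) (2,6) (3,4) (3,5) (3,6) (4,4) (4,5) (4,6) (5,4) (5,5) (5,6) (6,5) (6,6)] -> total=19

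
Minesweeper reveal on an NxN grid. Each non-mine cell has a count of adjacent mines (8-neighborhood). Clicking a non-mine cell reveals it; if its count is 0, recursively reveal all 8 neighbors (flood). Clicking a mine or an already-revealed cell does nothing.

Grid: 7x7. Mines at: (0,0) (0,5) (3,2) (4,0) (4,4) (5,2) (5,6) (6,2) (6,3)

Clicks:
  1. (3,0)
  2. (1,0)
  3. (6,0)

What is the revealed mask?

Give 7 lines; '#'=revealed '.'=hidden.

Answer: .......
#......
.......
#......
.......
##.....
##.....

Derivation:
Click 1 (3,0) count=1: revealed 1 new [(3,0)] -> total=1
Click 2 (1,0) count=1: revealed 1 new [(1,0)] -> total=2
Click 3 (6,0) count=0: revealed 4 new [(5,0) (5,1) (6,0) (6,1)] -> total=6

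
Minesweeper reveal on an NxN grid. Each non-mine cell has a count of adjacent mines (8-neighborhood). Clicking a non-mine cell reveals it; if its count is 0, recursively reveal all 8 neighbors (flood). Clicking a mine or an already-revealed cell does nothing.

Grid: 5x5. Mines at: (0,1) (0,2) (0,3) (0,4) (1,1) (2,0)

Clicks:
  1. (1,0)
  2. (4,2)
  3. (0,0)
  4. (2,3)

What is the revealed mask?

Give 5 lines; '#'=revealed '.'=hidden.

Click 1 (1,0) count=3: revealed 1 new [(1,0)] -> total=1
Click 2 (4,2) count=0: revealed 17 new [(1,2) (1,3) (1,4) (2,1) (2,2) (2,3) (2,4) (3,0) (3,1) (3,2) (3,3) (3,4) (4,0) (4,1) (4,2) (4,3) (4,4)] -> total=18
Click 3 (0,0) count=2: revealed 1 new [(0,0)] -> total=19
Click 4 (2,3) count=0: revealed 0 new [(none)] -> total=19

Answer: #....
#.###
.####
#####
#####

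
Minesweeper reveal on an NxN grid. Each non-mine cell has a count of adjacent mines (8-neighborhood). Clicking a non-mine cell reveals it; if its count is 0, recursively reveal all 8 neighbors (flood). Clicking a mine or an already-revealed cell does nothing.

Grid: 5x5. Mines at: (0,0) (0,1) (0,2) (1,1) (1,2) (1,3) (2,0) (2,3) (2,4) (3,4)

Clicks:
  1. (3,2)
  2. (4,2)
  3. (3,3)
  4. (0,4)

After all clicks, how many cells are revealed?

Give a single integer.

Click 1 (3,2) count=1: revealed 1 new [(3,2)] -> total=1
Click 2 (4,2) count=0: revealed 7 new [(3,0) (3,1) (3,3) (4,0) (4,1) (4,2) (4,3)] -> total=8
Click 3 (3,3) count=3: revealed 0 new [(none)] -> total=8
Click 4 (0,4) count=1: revealed 1 new [(0,4)] -> total=9

Answer: 9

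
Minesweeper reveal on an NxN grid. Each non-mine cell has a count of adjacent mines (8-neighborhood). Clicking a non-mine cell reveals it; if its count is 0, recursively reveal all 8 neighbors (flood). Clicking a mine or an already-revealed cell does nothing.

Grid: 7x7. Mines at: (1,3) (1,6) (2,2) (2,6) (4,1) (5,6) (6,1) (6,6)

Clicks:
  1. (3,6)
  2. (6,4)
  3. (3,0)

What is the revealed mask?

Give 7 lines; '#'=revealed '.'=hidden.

Click 1 (3,6) count=1: revealed 1 new [(3,6)] -> total=1
Click 2 (6,4) count=0: revealed 19 new [(2,3) (2,4) (2,5) (3,2) (3,3) (3,4) (3,5) (4,2) (4,3) (4,4) (4,5) (5,2) (5,3) (5,4) (5,5) (6,2) (6,3) (6,4) (6,5)] -> total=20
Click 3 (3,0) count=1: revealed 1 new [(3,0)] -> total=21

Answer: .......
.......
...###.
#.#####
..####.
..####.
..####.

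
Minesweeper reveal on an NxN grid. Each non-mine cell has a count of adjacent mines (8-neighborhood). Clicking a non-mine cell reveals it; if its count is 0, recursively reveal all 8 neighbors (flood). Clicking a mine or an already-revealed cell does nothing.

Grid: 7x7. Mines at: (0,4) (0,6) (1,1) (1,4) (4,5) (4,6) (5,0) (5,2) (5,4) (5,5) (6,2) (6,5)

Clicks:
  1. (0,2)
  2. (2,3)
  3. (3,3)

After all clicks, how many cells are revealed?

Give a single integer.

Click 1 (0,2) count=1: revealed 1 new [(0,2)] -> total=1
Click 2 (2,3) count=1: revealed 1 new [(2,3)] -> total=2
Click 3 (3,3) count=0: revealed 14 new [(2,0) (2,1) (2,2) (2,4) (3,0) (3,1) (3,2) (3,3) (3,4) (4,0) (4,1) (4,2) (4,3) (4,4)] -> total=16

Answer: 16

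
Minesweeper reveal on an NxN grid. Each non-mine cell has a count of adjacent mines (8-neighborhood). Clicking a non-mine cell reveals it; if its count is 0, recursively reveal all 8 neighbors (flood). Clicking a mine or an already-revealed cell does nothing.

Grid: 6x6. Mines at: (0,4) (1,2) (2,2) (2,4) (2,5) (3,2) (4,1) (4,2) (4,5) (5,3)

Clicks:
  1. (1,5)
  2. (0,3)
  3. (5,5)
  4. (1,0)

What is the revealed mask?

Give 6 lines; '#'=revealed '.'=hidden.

Answer: ##.#..
##...#
##....
##....
......
.....#

Derivation:
Click 1 (1,5) count=3: revealed 1 new [(1,5)] -> total=1
Click 2 (0,3) count=2: revealed 1 new [(0,3)] -> total=2
Click 3 (5,5) count=1: revealed 1 new [(5,5)] -> total=3
Click 4 (1,0) count=0: revealed 8 new [(0,0) (0,1) (1,0) (1,1) (2,0) (2,1) (3,0) (3,1)] -> total=11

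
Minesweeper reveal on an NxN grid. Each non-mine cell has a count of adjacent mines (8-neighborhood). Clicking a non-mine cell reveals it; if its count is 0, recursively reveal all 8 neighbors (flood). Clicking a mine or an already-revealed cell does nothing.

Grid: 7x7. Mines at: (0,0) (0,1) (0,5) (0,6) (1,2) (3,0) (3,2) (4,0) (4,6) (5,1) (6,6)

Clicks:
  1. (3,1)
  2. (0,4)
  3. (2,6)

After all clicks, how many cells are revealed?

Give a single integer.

Answer: 26

Derivation:
Click 1 (3,1) count=3: revealed 1 new [(3,1)] -> total=1
Click 2 (0,4) count=1: revealed 1 new [(0,4)] -> total=2
Click 3 (2,6) count=0: revealed 24 new [(1,3) (1,4) (1,5) (1,6) (2,3) (2,4) (2,5) (2,6) (3,3) (3,4) (3,5) (3,6) (4,2) (4,3) (4,4) (4,5) (5,2) (5,3) (5,4) (5,5) (6,2) (6,3) (6,4) (6,5)] -> total=26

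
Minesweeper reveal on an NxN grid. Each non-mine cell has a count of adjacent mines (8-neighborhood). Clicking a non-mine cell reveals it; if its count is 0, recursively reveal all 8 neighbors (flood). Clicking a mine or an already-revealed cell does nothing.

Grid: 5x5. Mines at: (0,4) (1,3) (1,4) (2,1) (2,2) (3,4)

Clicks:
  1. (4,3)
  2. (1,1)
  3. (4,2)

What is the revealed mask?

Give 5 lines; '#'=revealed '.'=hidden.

Answer: .....
.#...
.....
####.
####.

Derivation:
Click 1 (4,3) count=1: revealed 1 new [(4,3)] -> total=1
Click 2 (1,1) count=2: revealed 1 new [(1,1)] -> total=2
Click 3 (4,2) count=0: revealed 7 new [(3,0) (3,1) (3,2) (3,3) (4,0) (4,1) (4,2)] -> total=9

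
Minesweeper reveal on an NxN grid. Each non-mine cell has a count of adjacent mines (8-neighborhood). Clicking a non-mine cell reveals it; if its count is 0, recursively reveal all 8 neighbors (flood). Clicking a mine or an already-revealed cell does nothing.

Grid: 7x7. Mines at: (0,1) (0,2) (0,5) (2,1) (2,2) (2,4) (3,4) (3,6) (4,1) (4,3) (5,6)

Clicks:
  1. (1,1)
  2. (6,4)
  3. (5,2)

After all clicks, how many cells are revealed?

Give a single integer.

Click 1 (1,1) count=4: revealed 1 new [(1,1)] -> total=1
Click 2 (6,4) count=0: revealed 12 new [(5,0) (5,1) (5,2) (5,3) (5,4) (5,5) (6,0) (6,1) (6,2) (6,3) (6,4) (6,5)] -> total=13
Click 3 (5,2) count=2: revealed 0 new [(none)] -> total=13

Answer: 13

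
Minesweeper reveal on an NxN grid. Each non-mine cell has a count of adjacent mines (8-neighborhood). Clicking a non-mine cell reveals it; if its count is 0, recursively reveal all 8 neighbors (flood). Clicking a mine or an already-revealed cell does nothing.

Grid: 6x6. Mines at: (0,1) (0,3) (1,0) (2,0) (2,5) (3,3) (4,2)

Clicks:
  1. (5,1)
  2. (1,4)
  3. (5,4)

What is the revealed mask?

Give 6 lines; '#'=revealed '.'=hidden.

Click 1 (5,1) count=1: revealed 1 new [(5,1)] -> total=1
Click 2 (1,4) count=2: revealed 1 new [(1,4)] -> total=2
Click 3 (5,4) count=0: revealed 8 new [(3,4) (3,5) (4,3) (4,4) (4,5) (5,3) (5,4) (5,5)] -> total=10

Answer: ......
....#.
......
....##
...###
.#.###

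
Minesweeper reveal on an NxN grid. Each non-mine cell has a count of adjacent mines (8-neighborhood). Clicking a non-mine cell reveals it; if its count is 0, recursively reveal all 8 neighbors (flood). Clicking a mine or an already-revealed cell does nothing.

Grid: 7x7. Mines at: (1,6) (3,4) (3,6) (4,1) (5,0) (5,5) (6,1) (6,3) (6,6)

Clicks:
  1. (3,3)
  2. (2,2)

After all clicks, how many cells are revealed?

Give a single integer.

Click 1 (3,3) count=1: revealed 1 new [(3,3)] -> total=1
Click 2 (2,2) count=0: revealed 21 new [(0,0) (0,1) (0,2) (0,3) (0,4) (0,5) (1,0) (1,1) (1,2) (1,3) (1,4) (1,5) (2,0) (2,1) (2,2) (2,3) (2,4) (2,5) (3,0) (3,1) (3,2)] -> total=22

Answer: 22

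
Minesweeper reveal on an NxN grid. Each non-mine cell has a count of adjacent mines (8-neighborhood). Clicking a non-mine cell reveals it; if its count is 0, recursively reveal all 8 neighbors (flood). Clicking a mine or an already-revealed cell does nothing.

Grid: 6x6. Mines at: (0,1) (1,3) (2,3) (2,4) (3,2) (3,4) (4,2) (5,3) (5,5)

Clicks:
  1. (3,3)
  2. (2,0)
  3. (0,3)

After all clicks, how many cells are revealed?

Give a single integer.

Answer: 12

Derivation:
Click 1 (3,3) count=5: revealed 1 new [(3,3)] -> total=1
Click 2 (2,0) count=0: revealed 10 new [(1,0) (1,1) (2,0) (2,1) (3,0) (3,1) (4,0) (4,1) (5,0) (5,1)] -> total=11
Click 3 (0,3) count=1: revealed 1 new [(0,3)] -> total=12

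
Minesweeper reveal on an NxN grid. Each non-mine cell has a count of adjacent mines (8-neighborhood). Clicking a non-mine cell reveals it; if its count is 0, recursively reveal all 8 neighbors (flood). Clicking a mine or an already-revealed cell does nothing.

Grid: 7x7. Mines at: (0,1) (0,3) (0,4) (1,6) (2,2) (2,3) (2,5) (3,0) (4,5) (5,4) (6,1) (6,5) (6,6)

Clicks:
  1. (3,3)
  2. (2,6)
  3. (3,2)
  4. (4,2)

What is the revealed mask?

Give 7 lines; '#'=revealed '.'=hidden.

Answer: .......
.......
......#
.###...
.###...
.###...
.......

Derivation:
Click 1 (3,3) count=2: revealed 1 new [(3,3)] -> total=1
Click 2 (2,6) count=2: revealed 1 new [(2,6)] -> total=2
Click 3 (3,2) count=2: revealed 1 new [(3,2)] -> total=3
Click 4 (4,2) count=0: revealed 7 new [(3,1) (4,1) (4,2) (4,3) (5,1) (5,2) (5,3)] -> total=10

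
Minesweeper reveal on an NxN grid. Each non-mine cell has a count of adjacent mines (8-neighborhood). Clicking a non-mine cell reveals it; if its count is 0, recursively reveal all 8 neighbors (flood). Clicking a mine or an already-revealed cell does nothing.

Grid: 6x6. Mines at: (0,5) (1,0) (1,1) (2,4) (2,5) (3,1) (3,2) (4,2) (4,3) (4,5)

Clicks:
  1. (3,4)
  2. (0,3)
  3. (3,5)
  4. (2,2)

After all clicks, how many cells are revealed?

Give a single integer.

Click 1 (3,4) count=4: revealed 1 new [(3,4)] -> total=1
Click 2 (0,3) count=0: revealed 6 new [(0,2) (0,3) (0,4) (1,2) (1,3) (1,4)] -> total=7
Click 3 (3,5) count=3: revealed 1 new [(3,5)] -> total=8
Click 4 (2,2) count=3: revealed 1 new [(2,2)] -> total=9

Answer: 9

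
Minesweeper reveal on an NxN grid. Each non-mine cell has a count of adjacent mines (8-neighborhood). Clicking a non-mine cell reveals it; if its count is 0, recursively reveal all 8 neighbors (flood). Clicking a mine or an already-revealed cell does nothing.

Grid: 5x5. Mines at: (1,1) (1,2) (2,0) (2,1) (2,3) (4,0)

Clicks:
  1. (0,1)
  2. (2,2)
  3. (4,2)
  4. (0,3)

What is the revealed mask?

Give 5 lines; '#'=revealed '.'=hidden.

Answer: .#.#.
.....
..#..
.####
.####

Derivation:
Click 1 (0,1) count=2: revealed 1 new [(0,1)] -> total=1
Click 2 (2,2) count=4: revealed 1 new [(2,2)] -> total=2
Click 3 (4,2) count=0: revealed 8 new [(3,1) (3,2) (3,3) (3,4) (4,1) (4,2) (4,3) (4,4)] -> total=10
Click 4 (0,3) count=1: revealed 1 new [(0,3)] -> total=11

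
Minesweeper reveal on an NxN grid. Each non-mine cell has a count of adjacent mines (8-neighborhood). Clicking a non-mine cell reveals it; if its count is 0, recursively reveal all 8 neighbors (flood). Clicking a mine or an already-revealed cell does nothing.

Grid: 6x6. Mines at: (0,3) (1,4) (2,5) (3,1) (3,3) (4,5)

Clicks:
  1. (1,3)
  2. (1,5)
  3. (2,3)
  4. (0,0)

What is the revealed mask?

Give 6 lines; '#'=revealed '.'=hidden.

Answer: ###...
####.#
####..
......
......
......

Derivation:
Click 1 (1,3) count=2: revealed 1 new [(1,3)] -> total=1
Click 2 (1,5) count=2: revealed 1 new [(1,5)] -> total=2
Click 3 (2,3) count=2: revealed 1 new [(2,3)] -> total=3
Click 4 (0,0) count=0: revealed 9 new [(0,0) (0,1) (0,2) (1,0) (1,1) (1,2) (2,0) (2,1) (2,2)] -> total=12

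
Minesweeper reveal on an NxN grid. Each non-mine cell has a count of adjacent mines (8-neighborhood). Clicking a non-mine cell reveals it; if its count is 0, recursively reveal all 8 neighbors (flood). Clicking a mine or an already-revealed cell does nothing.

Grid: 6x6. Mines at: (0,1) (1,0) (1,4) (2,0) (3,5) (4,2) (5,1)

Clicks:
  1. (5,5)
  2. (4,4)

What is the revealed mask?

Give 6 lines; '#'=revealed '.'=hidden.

Click 1 (5,5) count=0: revealed 6 new [(4,3) (4,4) (4,5) (5,3) (5,4) (5,5)] -> total=6
Click 2 (4,4) count=1: revealed 0 new [(none)] -> total=6

Answer: ......
......
......
......
...###
...###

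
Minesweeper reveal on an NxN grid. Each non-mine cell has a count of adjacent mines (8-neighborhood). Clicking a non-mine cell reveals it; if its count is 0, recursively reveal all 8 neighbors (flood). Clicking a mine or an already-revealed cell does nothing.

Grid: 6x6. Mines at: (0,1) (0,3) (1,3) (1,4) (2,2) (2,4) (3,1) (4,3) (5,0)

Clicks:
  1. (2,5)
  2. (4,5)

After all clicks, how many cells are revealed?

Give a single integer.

Click 1 (2,5) count=2: revealed 1 new [(2,5)] -> total=1
Click 2 (4,5) count=0: revealed 6 new [(3,4) (3,5) (4,4) (4,5) (5,4) (5,5)] -> total=7

Answer: 7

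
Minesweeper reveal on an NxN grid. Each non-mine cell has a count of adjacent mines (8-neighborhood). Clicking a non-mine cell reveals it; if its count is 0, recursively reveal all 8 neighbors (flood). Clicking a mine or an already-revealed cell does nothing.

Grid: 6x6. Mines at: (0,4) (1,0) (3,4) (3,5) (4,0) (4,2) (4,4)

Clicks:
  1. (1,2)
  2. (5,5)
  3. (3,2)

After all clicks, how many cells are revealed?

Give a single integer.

Answer: 13

Derivation:
Click 1 (1,2) count=0: revealed 12 new [(0,1) (0,2) (0,3) (1,1) (1,2) (1,3) (2,1) (2,2) (2,3) (3,1) (3,2) (3,3)] -> total=12
Click 2 (5,5) count=1: revealed 1 new [(5,5)] -> total=13
Click 3 (3,2) count=1: revealed 0 new [(none)] -> total=13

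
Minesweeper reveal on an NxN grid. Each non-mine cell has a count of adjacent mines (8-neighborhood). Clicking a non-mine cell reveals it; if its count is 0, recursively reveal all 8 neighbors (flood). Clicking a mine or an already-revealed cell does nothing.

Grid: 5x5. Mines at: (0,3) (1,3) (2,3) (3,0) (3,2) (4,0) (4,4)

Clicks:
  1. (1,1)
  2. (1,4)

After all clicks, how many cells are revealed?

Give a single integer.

Click 1 (1,1) count=0: revealed 9 new [(0,0) (0,1) (0,2) (1,0) (1,1) (1,2) (2,0) (2,1) (2,2)] -> total=9
Click 2 (1,4) count=3: revealed 1 new [(1,4)] -> total=10

Answer: 10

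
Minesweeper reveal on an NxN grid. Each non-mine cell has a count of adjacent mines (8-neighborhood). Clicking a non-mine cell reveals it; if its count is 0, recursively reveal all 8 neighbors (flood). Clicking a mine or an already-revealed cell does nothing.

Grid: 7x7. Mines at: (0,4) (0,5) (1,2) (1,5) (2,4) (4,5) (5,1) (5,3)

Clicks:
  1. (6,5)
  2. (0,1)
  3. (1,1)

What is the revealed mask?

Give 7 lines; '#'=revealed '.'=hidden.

Click 1 (6,5) count=0: revealed 6 new [(5,4) (5,5) (5,6) (6,4) (6,5) (6,6)] -> total=6
Click 2 (0,1) count=1: revealed 1 new [(0,1)] -> total=7
Click 3 (1,1) count=1: revealed 1 new [(1,1)] -> total=8

Answer: .#.....
.#.....
.......
.......
.......
....###
....###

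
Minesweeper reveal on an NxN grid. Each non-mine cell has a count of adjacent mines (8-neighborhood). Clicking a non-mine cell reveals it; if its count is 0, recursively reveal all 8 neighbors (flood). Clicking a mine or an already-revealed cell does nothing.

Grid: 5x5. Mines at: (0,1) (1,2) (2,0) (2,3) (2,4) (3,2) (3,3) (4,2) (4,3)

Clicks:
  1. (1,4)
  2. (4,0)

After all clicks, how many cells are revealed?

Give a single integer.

Answer: 5

Derivation:
Click 1 (1,4) count=2: revealed 1 new [(1,4)] -> total=1
Click 2 (4,0) count=0: revealed 4 new [(3,0) (3,1) (4,0) (4,1)] -> total=5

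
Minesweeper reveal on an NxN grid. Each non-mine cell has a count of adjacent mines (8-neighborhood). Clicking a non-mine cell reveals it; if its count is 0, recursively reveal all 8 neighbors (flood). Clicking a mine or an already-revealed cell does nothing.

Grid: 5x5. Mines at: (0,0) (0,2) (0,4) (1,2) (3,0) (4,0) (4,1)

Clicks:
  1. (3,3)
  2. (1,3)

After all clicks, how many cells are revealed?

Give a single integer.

Answer: 11

Derivation:
Click 1 (3,3) count=0: revealed 11 new [(1,3) (1,4) (2,2) (2,3) (2,4) (3,2) (3,3) (3,4) (4,2) (4,3) (4,4)] -> total=11
Click 2 (1,3) count=3: revealed 0 new [(none)] -> total=11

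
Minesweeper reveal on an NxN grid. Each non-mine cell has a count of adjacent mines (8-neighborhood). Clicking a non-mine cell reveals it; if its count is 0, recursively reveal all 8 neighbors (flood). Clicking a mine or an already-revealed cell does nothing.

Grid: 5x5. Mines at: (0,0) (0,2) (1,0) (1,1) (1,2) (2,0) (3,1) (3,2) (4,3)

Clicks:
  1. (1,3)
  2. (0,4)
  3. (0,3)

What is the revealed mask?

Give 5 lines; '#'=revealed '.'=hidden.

Click 1 (1,3) count=2: revealed 1 new [(1,3)] -> total=1
Click 2 (0,4) count=0: revealed 7 new [(0,3) (0,4) (1,4) (2,3) (2,4) (3,3) (3,4)] -> total=8
Click 3 (0,3) count=2: revealed 0 new [(none)] -> total=8

Answer: ...##
...##
...##
...##
.....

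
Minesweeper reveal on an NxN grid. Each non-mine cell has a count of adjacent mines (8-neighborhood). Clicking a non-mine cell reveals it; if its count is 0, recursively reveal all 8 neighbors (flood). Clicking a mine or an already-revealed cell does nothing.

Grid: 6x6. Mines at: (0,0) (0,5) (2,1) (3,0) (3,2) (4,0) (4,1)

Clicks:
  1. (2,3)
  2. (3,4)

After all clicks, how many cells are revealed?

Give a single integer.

Click 1 (2,3) count=1: revealed 1 new [(2,3)] -> total=1
Click 2 (3,4) count=0: revealed 23 new [(0,1) (0,2) (0,3) (0,4) (1,1) (1,2) (1,3) (1,4) (1,5) (2,2) (2,4) (2,5) (3,3) (3,4) (3,5) (4,2) (4,3) (4,4) (4,5) (5,2) (5,3) (5,4) (5,5)] -> total=24

Answer: 24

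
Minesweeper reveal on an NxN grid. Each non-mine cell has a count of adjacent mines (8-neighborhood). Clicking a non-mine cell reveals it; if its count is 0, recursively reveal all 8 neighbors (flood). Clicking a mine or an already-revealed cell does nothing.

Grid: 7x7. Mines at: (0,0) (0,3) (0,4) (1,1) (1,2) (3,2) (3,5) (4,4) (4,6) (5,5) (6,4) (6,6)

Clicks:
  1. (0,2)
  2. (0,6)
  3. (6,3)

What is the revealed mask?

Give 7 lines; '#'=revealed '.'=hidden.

Answer: ..#..##
.....##
.....##
.......
.......
.......
...#...

Derivation:
Click 1 (0,2) count=3: revealed 1 new [(0,2)] -> total=1
Click 2 (0,6) count=0: revealed 6 new [(0,5) (0,6) (1,5) (1,6) (2,5) (2,6)] -> total=7
Click 3 (6,3) count=1: revealed 1 new [(6,3)] -> total=8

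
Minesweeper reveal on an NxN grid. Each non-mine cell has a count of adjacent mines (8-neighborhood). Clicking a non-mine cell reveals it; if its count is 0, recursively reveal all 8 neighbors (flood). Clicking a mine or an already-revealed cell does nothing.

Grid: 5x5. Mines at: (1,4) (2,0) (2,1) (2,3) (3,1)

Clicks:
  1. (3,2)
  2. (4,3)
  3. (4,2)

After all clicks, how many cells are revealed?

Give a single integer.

Answer: 6

Derivation:
Click 1 (3,2) count=3: revealed 1 new [(3,2)] -> total=1
Click 2 (4,3) count=0: revealed 5 new [(3,3) (3,4) (4,2) (4,3) (4,4)] -> total=6
Click 3 (4,2) count=1: revealed 0 new [(none)] -> total=6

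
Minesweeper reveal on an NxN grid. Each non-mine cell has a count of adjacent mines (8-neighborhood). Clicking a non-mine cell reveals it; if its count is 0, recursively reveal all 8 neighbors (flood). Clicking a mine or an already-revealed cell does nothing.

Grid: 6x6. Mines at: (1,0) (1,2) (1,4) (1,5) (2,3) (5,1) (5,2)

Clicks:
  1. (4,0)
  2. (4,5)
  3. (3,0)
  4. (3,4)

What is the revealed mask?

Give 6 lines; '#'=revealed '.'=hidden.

Answer: ......
......
###.##
######
######
...###

Derivation:
Click 1 (4,0) count=1: revealed 1 new [(4,0)] -> total=1
Click 2 (4,5) count=0: revealed 11 new [(2,4) (2,5) (3,3) (3,4) (3,5) (4,3) (4,4) (4,5) (5,3) (5,4) (5,5)] -> total=12
Click 3 (3,0) count=0: revealed 8 new [(2,0) (2,1) (2,2) (3,0) (3,1) (3,2) (4,1) (4,2)] -> total=20
Click 4 (3,4) count=1: revealed 0 new [(none)] -> total=20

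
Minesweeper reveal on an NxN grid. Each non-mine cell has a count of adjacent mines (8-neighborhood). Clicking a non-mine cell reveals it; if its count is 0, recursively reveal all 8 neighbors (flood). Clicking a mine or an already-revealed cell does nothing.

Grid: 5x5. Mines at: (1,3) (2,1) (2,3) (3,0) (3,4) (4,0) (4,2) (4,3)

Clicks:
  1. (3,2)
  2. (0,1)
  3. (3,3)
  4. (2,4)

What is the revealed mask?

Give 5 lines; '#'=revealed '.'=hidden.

Click 1 (3,2) count=4: revealed 1 new [(3,2)] -> total=1
Click 2 (0,1) count=0: revealed 6 new [(0,0) (0,1) (0,2) (1,0) (1,1) (1,2)] -> total=7
Click 3 (3,3) count=4: revealed 1 new [(3,3)] -> total=8
Click 4 (2,4) count=3: revealed 1 new [(2,4)] -> total=9

Answer: ###..
###..
....#
..##.
.....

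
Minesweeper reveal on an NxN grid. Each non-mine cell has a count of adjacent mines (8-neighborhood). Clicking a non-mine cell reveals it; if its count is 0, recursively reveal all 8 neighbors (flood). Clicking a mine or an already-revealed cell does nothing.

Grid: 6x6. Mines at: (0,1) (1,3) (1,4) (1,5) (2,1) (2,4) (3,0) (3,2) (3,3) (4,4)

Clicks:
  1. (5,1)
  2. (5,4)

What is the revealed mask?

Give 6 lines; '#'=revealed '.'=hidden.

Answer: ......
......
......
......
####..
#####.

Derivation:
Click 1 (5,1) count=0: revealed 8 new [(4,0) (4,1) (4,2) (4,3) (5,0) (5,1) (5,2) (5,3)] -> total=8
Click 2 (5,4) count=1: revealed 1 new [(5,4)] -> total=9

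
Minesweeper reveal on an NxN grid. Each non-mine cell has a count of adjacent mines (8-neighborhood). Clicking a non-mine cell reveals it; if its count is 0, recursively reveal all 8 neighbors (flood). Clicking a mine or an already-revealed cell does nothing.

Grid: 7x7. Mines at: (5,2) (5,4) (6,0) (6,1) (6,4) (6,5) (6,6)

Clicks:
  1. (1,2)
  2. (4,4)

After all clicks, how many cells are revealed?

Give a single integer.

Answer: 39

Derivation:
Click 1 (1,2) count=0: revealed 39 new [(0,0) (0,1) (0,2) (0,3) (0,4) (0,5) (0,6) (1,0) (1,1) (1,2) (1,3) (1,4) (1,5) (1,6) (2,0) (2,1) (2,2) (2,3) (2,4) (2,5) (2,6) (3,0) (3,1) (3,2) (3,3) (3,4) (3,5) (3,6) (4,0) (4,1) (4,2) (4,3) (4,4) (4,5) (4,6) (5,0) (5,1) (5,5) (5,6)] -> total=39
Click 2 (4,4) count=1: revealed 0 new [(none)] -> total=39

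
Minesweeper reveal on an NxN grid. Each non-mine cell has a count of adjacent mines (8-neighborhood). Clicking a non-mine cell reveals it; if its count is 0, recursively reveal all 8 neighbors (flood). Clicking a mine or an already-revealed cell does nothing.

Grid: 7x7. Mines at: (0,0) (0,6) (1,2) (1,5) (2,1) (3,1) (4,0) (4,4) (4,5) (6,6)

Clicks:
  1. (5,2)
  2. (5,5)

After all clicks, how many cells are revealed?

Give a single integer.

Answer: 15

Derivation:
Click 1 (5,2) count=0: revealed 15 new [(4,1) (4,2) (4,3) (5,0) (5,1) (5,2) (5,3) (5,4) (5,5) (6,0) (6,1) (6,2) (6,3) (6,4) (6,5)] -> total=15
Click 2 (5,5) count=3: revealed 0 new [(none)] -> total=15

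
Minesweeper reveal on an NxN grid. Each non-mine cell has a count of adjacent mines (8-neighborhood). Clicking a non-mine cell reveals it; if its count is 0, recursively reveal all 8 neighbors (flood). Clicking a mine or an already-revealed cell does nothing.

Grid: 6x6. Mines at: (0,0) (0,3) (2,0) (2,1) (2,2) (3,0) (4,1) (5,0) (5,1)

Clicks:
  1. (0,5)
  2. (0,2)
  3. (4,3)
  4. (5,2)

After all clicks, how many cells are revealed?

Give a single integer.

Click 1 (0,5) count=0: revealed 20 new [(0,4) (0,5) (1,3) (1,4) (1,5) (2,3) (2,4) (2,5) (3,2) (3,3) (3,4) (3,5) (4,2) (4,3) (4,4) (4,5) (5,2) (5,3) (5,4) (5,5)] -> total=20
Click 2 (0,2) count=1: revealed 1 new [(0,2)] -> total=21
Click 3 (4,3) count=0: revealed 0 new [(none)] -> total=21
Click 4 (5,2) count=2: revealed 0 new [(none)] -> total=21

Answer: 21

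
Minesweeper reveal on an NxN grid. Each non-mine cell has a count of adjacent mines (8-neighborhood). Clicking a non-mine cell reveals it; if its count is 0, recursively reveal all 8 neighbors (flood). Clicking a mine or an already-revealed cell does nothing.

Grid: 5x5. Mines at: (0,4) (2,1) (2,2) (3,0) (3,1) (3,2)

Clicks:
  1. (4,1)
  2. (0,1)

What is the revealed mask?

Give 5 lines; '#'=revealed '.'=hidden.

Answer: ####.
####.
.....
.....
.#...

Derivation:
Click 1 (4,1) count=3: revealed 1 new [(4,1)] -> total=1
Click 2 (0,1) count=0: revealed 8 new [(0,0) (0,1) (0,2) (0,3) (1,0) (1,1) (1,2) (1,3)] -> total=9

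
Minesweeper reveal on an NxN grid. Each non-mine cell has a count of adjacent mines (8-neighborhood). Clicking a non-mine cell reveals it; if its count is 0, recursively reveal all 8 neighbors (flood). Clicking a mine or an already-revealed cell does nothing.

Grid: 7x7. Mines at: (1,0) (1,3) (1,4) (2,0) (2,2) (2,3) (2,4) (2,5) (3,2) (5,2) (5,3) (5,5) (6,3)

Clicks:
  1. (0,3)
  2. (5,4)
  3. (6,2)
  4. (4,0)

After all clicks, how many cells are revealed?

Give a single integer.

Click 1 (0,3) count=2: revealed 1 new [(0,3)] -> total=1
Click 2 (5,4) count=3: revealed 1 new [(5,4)] -> total=2
Click 3 (6,2) count=3: revealed 1 new [(6,2)] -> total=3
Click 4 (4,0) count=0: revealed 8 new [(3,0) (3,1) (4,0) (4,1) (5,0) (5,1) (6,0) (6,1)] -> total=11

Answer: 11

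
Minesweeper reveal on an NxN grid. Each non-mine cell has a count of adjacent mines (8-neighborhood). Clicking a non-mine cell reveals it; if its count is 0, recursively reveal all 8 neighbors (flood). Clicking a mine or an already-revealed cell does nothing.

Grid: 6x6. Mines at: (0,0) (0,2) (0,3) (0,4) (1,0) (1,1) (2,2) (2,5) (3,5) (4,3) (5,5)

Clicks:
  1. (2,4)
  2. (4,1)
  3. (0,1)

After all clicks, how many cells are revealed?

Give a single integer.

Answer: 13

Derivation:
Click 1 (2,4) count=2: revealed 1 new [(2,4)] -> total=1
Click 2 (4,1) count=0: revealed 11 new [(2,0) (2,1) (3,0) (3,1) (3,2) (4,0) (4,1) (4,2) (5,0) (5,1) (5,2)] -> total=12
Click 3 (0,1) count=4: revealed 1 new [(0,1)] -> total=13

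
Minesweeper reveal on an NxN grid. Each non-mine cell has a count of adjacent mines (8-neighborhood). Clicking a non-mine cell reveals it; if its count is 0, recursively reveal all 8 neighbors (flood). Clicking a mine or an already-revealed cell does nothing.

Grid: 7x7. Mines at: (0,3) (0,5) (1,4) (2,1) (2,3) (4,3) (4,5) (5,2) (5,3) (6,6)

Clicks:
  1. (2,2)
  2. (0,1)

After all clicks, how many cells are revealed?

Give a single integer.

Answer: 7

Derivation:
Click 1 (2,2) count=2: revealed 1 new [(2,2)] -> total=1
Click 2 (0,1) count=0: revealed 6 new [(0,0) (0,1) (0,2) (1,0) (1,1) (1,2)] -> total=7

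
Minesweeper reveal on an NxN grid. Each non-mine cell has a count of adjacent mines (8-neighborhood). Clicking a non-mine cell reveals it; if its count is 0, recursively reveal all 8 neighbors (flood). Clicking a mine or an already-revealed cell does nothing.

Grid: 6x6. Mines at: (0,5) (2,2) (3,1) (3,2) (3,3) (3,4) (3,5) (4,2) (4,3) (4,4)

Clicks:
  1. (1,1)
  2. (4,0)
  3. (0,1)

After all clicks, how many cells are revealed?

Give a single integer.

Click 1 (1,1) count=1: revealed 1 new [(1,1)] -> total=1
Click 2 (4,0) count=1: revealed 1 new [(4,0)] -> total=2
Click 3 (0,1) count=0: revealed 11 new [(0,0) (0,1) (0,2) (0,3) (0,4) (1,0) (1,2) (1,3) (1,4) (2,0) (2,1)] -> total=13

Answer: 13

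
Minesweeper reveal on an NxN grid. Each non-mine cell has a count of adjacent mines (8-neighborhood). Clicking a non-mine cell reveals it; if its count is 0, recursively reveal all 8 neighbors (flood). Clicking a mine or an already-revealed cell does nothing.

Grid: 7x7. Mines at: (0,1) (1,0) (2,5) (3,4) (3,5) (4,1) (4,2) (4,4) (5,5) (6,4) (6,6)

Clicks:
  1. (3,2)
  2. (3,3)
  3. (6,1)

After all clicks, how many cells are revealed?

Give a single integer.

Click 1 (3,2) count=2: revealed 1 new [(3,2)] -> total=1
Click 2 (3,3) count=3: revealed 1 new [(3,3)] -> total=2
Click 3 (6,1) count=0: revealed 8 new [(5,0) (5,1) (5,2) (5,3) (6,0) (6,1) (6,2) (6,3)] -> total=10

Answer: 10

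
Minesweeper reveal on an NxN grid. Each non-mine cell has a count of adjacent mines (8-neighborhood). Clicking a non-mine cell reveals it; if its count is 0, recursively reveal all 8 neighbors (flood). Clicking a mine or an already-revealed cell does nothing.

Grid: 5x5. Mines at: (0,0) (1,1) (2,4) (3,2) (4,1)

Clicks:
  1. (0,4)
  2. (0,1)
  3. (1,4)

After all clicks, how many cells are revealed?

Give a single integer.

Answer: 7

Derivation:
Click 1 (0,4) count=0: revealed 6 new [(0,2) (0,3) (0,4) (1,2) (1,3) (1,4)] -> total=6
Click 2 (0,1) count=2: revealed 1 new [(0,1)] -> total=7
Click 3 (1,4) count=1: revealed 0 new [(none)] -> total=7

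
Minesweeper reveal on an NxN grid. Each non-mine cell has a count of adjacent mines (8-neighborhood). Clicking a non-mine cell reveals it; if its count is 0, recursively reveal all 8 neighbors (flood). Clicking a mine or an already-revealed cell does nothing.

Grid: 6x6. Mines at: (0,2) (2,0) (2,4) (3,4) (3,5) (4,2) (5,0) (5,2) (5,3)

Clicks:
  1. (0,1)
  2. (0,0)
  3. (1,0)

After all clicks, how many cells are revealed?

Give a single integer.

Answer: 4

Derivation:
Click 1 (0,1) count=1: revealed 1 new [(0,1)] -> total=1
Click 2 (0,0) count=0: revealed 3 new [(0,0) (1,0) (1,1)] -> total=4
Click 3 (1,0) count=1: revealed 0 new [(none)] -> total=4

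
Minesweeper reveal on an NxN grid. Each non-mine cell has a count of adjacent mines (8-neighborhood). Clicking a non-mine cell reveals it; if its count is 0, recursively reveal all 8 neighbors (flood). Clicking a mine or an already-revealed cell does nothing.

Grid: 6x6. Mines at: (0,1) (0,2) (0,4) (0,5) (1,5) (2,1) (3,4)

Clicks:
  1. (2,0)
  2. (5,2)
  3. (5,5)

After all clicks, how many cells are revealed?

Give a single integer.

Click 1 (2,0) count=1: revealed 1 new [(2,0)] -> total=1
Click 2 (5,2) count=0: revealed 16 new [(3,0) (3,1) (3,2) (3,3) (4,0) (4,1) (4,2) (4,3) (4,4) (4,5) (5,0) (5,1) (5,2) (5,3) (5,4) (5,5)] -> total=17
Click 3 (5,5) count=0: revealed 0 new [(none)] -> total=17

Answer: 17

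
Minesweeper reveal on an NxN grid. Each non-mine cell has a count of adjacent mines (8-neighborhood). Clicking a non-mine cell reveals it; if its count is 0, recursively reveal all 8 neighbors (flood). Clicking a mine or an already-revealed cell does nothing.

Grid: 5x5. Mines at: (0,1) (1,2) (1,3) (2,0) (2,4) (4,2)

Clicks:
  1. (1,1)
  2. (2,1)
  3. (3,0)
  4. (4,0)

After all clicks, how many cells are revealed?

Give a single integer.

Answer: 6

Derivation:
Click 1 (1,1) count=3: revealed 1 new [(1,1)] -> total=1
Click 2 (2,1) count=2: revealed 1 new [(2,1)] -> total=2
Click 3 (3,0) count=1: revealed 1 new [(3,0)] -> total=3
Click 4 (4,0) count=0: revealed 3 new [(3,1) (4,0) (4,1)] -> total=6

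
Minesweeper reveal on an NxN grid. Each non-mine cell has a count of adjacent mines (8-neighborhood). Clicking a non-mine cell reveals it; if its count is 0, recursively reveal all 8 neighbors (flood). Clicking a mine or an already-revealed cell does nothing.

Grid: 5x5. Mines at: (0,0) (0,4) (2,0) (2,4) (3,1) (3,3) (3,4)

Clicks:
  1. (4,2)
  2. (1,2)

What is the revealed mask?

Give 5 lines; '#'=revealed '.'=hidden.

Click 1 (4,2) count=2: revealed 1 new [(4,2)] -> total=1
Click 2 (1,2) count=0: revealed 9 new [(0,1) (0,2) (0,3) (1,1) (1,2) (1,3) (2,1) (2,2) (2,3)] -> total=10

Answer: .###.
.###.
.###.
.....
..#..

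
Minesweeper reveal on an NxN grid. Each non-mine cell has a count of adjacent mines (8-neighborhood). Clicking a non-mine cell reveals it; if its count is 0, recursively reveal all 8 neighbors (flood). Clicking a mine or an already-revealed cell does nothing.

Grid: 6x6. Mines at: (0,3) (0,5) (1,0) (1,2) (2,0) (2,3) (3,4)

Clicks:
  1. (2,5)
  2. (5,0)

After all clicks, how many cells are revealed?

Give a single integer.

Answer: 17

Derivation:
Click 1 (2,5) count=1: revealed 1 new [(2,5)] -> total=1
Click 2 (5,0) count=0: revealed 16 new [(3,0) (3,1) (3,2) (3,3) (4,0) (4,1) (4,2) (4,3) (4,4) (4,5) (5,0) (5,1) (5,2) (5,3) (5,4) (5,5)] -> total=17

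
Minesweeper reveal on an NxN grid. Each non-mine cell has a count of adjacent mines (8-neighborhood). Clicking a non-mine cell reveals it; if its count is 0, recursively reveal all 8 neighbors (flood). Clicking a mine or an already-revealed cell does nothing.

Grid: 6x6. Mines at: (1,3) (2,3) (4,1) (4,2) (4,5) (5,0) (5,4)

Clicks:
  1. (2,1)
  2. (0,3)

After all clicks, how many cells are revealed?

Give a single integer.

Answer: 13

Derivation:
Click 1 (2,1) count=0: revealed 12 new [(0,0) (0,1) (0,2) (1,0) (1,1) (1,2) (2,0) (2,1) (2,2) (3,0) (3,1) (3,2)] -> total=12
Click 2 (0,3) count=1: revealed 1 new [(0,3)] -> total=13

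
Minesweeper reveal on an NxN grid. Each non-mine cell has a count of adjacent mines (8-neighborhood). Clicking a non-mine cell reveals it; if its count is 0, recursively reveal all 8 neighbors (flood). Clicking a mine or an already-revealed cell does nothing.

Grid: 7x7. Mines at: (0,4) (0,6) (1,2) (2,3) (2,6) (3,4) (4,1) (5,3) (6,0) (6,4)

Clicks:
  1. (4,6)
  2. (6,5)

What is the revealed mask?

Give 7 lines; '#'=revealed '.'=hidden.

Click 1 (4,6) count=0: revealed 8 new [(3,5) (3,6) (4,5) (4,6) (5,5) (5,6) (6,5) (6,6)] -> total=8
Click 2 (6,5) count=1: revealed 0 new [(none)] -> total=8

Answer: .......
.......
.......
.....##
.....##
.....##
.....##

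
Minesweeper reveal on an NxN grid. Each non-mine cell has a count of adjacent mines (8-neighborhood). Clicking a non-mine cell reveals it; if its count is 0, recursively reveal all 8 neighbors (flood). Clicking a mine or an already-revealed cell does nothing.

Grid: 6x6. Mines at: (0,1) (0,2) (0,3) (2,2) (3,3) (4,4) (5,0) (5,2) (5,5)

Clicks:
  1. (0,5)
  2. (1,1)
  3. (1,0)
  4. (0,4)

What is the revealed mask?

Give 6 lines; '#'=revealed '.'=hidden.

Click 1 (0,5) count=0: revealed 8 new [(0,4) (0,5) (1,4) (1,5) (2,4) (2,5) (3,4) (3,5)] -> total=8
Click 2 (1,1) count=3: revealed 1 new [(1,1)] -> total=9
Click 3 (1,0) count=1: revealed 1 new [(1,0)] -> total=10
Click 4 (0,4) count=1: revealed 0 new [(none)] -> total=10

Answer: ....##
##..##
....##
....##
......
......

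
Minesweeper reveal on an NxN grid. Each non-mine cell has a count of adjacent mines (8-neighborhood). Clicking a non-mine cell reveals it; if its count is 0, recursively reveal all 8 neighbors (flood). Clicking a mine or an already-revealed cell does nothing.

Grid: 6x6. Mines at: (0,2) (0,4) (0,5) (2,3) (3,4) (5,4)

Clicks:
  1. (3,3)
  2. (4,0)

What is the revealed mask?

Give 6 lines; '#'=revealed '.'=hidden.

Answer: ##....
###...
###...
####..
####..
####..

Derivation:
Click 1 (3,3) count=2: revealed 1 new [(3,3)] -> total=1
Click 2 (4,0) count=0: revealed 19 new [(0,0) (0,1) (1,0) (1,1) (1,2) (2,0) (2,1) (2,2) (3,0) (3,1) (3,2) (4,0) (4,1) (4,2) (4,3) (5,0) (5,1) (5,2) (5,3)] -> total=20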